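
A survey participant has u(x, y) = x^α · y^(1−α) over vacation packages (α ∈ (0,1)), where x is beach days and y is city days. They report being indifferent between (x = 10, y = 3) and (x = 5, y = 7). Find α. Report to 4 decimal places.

α ≈ 0.5500

Set the two utilities equal: 10^α·3^(1−α) = 5^α·7^(1−α).
(10/5)^α = (7/3)^(1−α); take logs: α·ln(10/5) = (1−α)·ln(7/3), i.e. α·0.6931472 = (1−α)·0.8472979.
Thus α·(1.5404451) = 0.8472979, so α = 0.8472979/1.5404451 ≈ 0.5500.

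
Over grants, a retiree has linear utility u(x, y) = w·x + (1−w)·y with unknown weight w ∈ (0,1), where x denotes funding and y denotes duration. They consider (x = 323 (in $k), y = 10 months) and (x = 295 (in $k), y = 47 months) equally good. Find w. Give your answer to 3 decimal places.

w = 0.569

Equating utilities: w·323 + (1−w)·10 = w·295 + (1−w)·47.
w·(323−295) = (1−w)·(47−10), i.e. w·28 = (1−w)·37.
The marginal rate of substitution is 37/28, so w = 37/(28+37) = 0.569.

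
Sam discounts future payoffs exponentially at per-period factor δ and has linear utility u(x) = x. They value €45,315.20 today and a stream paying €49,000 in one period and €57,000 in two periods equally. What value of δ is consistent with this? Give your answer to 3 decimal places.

δ ≈ 0.560

The stream is worth 49000δ + 57000δ² today, so 49000δ + 57000δ² = 45315.20.
So 57000δ² + 49000δ − 45315.20 = 0.
By the quadratic formula (taking the positive root), δ = (−49000 + √12732865600.00) / 114000 ≈ 0.560.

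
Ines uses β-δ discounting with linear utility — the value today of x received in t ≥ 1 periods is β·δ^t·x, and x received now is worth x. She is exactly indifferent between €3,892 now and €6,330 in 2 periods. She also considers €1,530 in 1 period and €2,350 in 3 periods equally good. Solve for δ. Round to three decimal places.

δ ≈ 0.807

The second indifference involves only future payoffs, so β cancels: β·δ^1·1530 = β·δ^3·2350, giving δ^2 = 1530/2350 = 0.65106, so δ = 0.80689.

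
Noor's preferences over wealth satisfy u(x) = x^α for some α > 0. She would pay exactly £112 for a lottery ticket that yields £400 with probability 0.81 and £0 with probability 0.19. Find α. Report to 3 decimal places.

α ≈ 0.166

EU(lottery) = 0.81·400^α + 0.19·0 = 0.81·400^α.
Equating: 112^α = 0.81·400^α, i.e. 0.2800^α = 0.81.
Take logs: α = ln 0.81 / ln(112/400) ≈ 0.16554.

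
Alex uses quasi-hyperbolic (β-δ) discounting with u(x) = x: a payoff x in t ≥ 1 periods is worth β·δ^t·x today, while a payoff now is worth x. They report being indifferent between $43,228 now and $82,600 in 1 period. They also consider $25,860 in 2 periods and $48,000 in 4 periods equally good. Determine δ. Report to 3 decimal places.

From the later pair, β·δ^2·25860 = β·δ^4·48000; dividing through, δ^2 = 25860/48000 = 0.53875, so δ = 0.73400.

δ ≈ 0.734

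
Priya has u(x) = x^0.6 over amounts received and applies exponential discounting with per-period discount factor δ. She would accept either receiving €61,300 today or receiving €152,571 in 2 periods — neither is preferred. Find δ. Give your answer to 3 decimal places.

δ ≈ 0.761

Equating discounted utilities: u(61300) = δ^2·u(152571) ⇒ δ^2 = u(61300)/u(152571).
Since u(x) = x^0.6, δ^2 = (61300/152571)^0.6 = 0.40178^0.6 = 0.57862.
So δ = 0.57862^(1/2) ≈ 0.761.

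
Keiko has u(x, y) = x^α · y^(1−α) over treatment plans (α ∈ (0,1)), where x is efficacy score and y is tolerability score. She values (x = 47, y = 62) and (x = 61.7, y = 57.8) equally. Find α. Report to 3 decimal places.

α ≈ 0.205

Set the two utilities equal: 47^α·62^(1−α) = 61.7^α·57.8^(1−α).
Rearrange to (47/61.7)^α = (57.8/62)^(1−α) and take logs: α·-0.272136 = (1−α)·-0.070146.
With A = -0.272136 and B = -0.070146: α·A = (1−α)·B, so α = B/(A+B) = -0.070146/-0.342282 ≈ 0.205.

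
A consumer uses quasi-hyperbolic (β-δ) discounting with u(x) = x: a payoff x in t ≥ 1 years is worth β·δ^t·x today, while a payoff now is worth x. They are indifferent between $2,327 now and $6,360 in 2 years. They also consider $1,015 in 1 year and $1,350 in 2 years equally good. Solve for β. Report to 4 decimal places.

β ≈ 0.6473

The second indifference involves only future payoffs, so β cancels: β·δ^1·1015 = β·δ^2·1350, giving δ = 1015/1350 = 0.75185.
Now use the now-vs-future pair: 2327 = β·δ^2·6360 gives β = 2327/(0.56528·6360) ≈ 0.6473.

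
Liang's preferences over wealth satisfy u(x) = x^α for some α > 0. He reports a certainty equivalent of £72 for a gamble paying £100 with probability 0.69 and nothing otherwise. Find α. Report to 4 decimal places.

α ≈ 1.1296

EU(lottery) = 0.69·100^α + 0.31·0 = 0.69·100^α.
Setting u(72) equal to that: 72^α = 0.69·100^α ⇒ (72/100)^α = 0.69.
Taking logs: α·ln(72/100) = ln(0.69), so α = -0.3710637 / -0.3285041 ≈ 1.1296.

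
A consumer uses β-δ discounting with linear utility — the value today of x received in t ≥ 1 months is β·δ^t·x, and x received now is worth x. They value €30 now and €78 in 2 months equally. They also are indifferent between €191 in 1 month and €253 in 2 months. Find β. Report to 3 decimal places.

From the later pair, β·δ^1·191 = β·δ^2·253; dividing through, δ = 191/253 = 0.75494.
Now use the now-vs-future pair: 30 = β·δ^2·78 gives β = 30/(0.56994·78) ≈ 0.675.

β ≈ 0.675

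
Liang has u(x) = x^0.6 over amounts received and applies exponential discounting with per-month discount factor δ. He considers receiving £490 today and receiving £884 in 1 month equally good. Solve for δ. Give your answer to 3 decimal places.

Equating discounted utilities: u(490) = δ·u(884) ⇒ δ = u(490)/u(884).
Since u(x) = x^0.6, δ = (490/884)^0.6 = 0.55430^0.6 = 0.70185.

δ ≈ 0.702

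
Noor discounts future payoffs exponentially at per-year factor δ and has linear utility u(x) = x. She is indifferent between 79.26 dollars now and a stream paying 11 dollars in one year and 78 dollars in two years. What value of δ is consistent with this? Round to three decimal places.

The stream is worth 11δ + 78δ² today, so 11δ + 78δ² = 79.26.
So 78δ² + 11δ − 79.26 = 0.
By the quadratic formula (taking the positive root), δ = (−11 + √24850.12) / 156 ≈ 0.940.

δ ≈ 0.940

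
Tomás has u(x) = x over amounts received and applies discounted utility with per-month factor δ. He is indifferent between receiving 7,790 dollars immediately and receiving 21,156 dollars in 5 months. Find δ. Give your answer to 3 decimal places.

The payoff in 5 months is discounted by δ^5, so u(7790) = δ^5·u(21156) and δ^5 = u(7790)/u(21156).
With u(x) = x: δ^5 = 7790/21156 = 0.36822.
So δ = 0.36822^(1/5) ≈ 0.819.

δ ≈ 0.819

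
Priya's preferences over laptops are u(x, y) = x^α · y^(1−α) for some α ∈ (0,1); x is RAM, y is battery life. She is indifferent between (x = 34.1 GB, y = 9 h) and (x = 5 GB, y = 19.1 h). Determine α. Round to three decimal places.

Indifference: 34.1^α · 9^(1−α) = 5^α · 19.1^(1−α).
Rearrange to (34.1/5)^α = (19.1/9)^(1−α) and take logs: α·1.919859 = (1−α)·0.752464.
So α/(1−α) = (0.752464)/(1.919859) = 0.391937, and α = 0.391937/1.391937 ≈ 0.282.

α ≈ 0.282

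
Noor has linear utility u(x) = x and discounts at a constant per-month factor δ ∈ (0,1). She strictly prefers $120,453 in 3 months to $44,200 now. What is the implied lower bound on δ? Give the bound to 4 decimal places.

Under u(x) = x this choice says 44200 < δ^3·120453.
Dividing by 120453: δ^3 > 0.36695. Both sides are positive, so the cube root keeps the direction.
δ > 0.36695^(1/3) = 0.7159.

δ > 0.7159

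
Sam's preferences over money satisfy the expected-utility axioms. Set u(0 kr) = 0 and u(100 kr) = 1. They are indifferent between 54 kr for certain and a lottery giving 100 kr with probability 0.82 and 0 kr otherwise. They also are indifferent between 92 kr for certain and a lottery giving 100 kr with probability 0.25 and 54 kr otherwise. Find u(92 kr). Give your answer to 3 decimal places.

The first gamble pins u(54 kr): it must equal 0.82·1 + 0.18·0 = 0.82.
The second indifference gives u(92 kr) = 0.25·u(100 kr) + 0.75·u(54 kr) = 0.25·1.00 + 0.75·0.82 = 0.8650.

0.865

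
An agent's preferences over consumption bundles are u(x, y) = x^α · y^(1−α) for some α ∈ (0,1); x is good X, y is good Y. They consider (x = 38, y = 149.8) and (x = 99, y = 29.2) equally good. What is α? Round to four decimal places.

α ≈ 0.6307

Indifference: 38^α · 149.8^(1−α) = 99^α · 29.2^(1−α).
Taking logs: α·ln 38 + (1−α)·ln 149.8 = α·ln 99 + (1−α)·ln 29.2, i.e. α·-0.9575337 = (1−α)·-1.6351324.
With A = -0.9575337 and B = -1.6351324: α·A = (1−α)·B, so α = B/(A+B) = -1.6351324/-2.5926661 ≈ 0.6307.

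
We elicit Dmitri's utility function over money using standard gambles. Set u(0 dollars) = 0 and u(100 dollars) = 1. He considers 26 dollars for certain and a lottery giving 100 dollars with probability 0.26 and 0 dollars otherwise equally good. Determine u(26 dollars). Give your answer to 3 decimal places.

0.260

By the standard-gamble method, u(26 dollars) is just the indifference probability on the best outcome: 0.26.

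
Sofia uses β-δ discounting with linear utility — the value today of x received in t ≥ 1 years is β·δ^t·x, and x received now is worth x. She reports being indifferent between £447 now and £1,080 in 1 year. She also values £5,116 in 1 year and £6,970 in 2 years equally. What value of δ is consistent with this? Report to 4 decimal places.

δ ≈ 0.7340

The second indifference involves only future payoffs, so β cancels: β·δ^1·5116 = β·δ^2·6970, giving δ = 5116/6970 = 0.73400.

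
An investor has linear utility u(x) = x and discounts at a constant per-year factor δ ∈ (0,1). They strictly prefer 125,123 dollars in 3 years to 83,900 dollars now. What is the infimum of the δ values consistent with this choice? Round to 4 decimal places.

δ > 0.8753

The preference means 83900 < δ^3·125123.
Hence δ^3 > 83900/125123 = 0.67054, and x ↦ x^(1/3) is increasing on (0,∞).
δ > 0.67054^(1/3) = 0.8753.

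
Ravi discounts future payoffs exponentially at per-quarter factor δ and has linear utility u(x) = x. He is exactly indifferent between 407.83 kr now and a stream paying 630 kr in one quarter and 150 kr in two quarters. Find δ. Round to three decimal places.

Present value of the stream is 630·δ + 150·δ². Indifference gives 630δ + 150δ² = 407.83.
Rearranged: 150δ² + 630δ − 407.83 = 0.
By the quadratic formula (taking the positive root), δ = (−630 + √641598.00) / 300 ≈ 0.570.

δ ≈ 0.570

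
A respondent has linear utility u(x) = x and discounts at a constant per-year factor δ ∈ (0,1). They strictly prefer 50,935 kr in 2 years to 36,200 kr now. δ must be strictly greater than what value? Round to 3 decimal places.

δ > 0.843

The preference means 36200 < δ^2·50935.
So δ^2 > 36200/50935 = 0.71071; taking the square root of both positive sides preserves the inequality.
δ > 0.71071^(1/2) = 0.843.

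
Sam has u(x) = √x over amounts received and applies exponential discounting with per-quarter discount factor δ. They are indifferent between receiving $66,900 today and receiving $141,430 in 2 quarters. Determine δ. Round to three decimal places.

Indifference means u(66900) = δ^2 · u(141430), so δ^2 = u(66900)/u(141430).
With u(x) = √x: δ^2 = √66900/√141430 = √(66900/141430) = 0.68777.
Hence δ = (0.68777)^(1/2) = 0.82932.

δ ≈ 0.829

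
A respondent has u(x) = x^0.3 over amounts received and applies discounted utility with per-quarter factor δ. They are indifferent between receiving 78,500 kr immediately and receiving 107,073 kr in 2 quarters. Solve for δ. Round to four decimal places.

δ ≈ 0.9545

The payoff in 2 quarters is discounted by δ^2, so u(78500) = δ^2·u(107073) and δ^2 = u(78500)/u(107073).
Since u(x) = x^0.3, δ^2 = (78500/107073)^0.3 = 0.73314^0.3 = 0.91108.
So δ = 0.91108^(1/2) ≈ 0.9545.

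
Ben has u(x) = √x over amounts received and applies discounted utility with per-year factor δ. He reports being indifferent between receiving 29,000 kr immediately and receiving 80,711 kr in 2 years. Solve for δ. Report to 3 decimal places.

Indifference means u(29000) = δ^2 · u(80711), so δ^2 = u(29000)/u(80711).
Since u(x) = √x, δ^2 = √(29000/80711) = 0.59942.
So δ = 0.59942^(1/2) ≈ 0.774.

δ ≈ 0.774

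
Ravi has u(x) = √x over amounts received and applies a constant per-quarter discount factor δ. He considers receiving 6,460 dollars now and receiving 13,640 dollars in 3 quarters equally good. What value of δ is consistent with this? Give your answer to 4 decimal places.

δ ≈ 0.8829

Equating discounted utilities: u(6460) = δ^3·u(13640) ⇒ δ^3 = u(6460)/u(13640).
Since u(x) = √x, δ^3 = √(6460/13640) = 0.68819.
So δ = 0.68819^(1/3) ≈ 0.8829.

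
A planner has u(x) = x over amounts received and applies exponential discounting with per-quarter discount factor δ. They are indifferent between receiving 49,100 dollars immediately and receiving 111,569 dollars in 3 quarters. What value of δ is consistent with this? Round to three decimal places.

δ ≈ 0.761

The payoff in 3 quarters is discounted by δ^3, so u(49100) = δ^3·u(111569) and δ^3 = u(49100)/u(111569).
With u(x) = x: δ^3 = 49100/111569 = 0.44009.
Hence δ = (0.44009)^(1/3) = 0.76064.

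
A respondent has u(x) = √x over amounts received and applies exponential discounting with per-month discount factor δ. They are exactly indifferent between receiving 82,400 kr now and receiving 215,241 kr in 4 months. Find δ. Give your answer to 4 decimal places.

δ ≈ 0.8869

Indifference means u(82400) = δ^4 · u(215241), so δ^4 = u(82400)/u(215241).
With u(x) = √x: δ^4 = √82400/√215241 = √(82400/215241) = 0.61873.
Taking the 4th root: δ = 0.61873^(1/4) ≈ 0.8869.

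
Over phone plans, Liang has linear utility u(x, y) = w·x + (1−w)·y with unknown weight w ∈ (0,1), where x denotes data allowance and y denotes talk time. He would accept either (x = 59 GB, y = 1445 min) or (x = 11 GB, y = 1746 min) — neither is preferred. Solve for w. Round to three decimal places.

w = 0.862

Equating utilities: w·59 + (1−w)·1445 = w·11 + (1−w)·1746.
Collecting terms: w·48 = (1−w)·301.
So w/(1−w) = 301/48 = 6.2708, giving w = 301/(48+301) = 0.862.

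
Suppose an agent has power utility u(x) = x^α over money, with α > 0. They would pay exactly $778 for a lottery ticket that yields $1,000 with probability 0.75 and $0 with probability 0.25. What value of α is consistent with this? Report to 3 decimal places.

α ≈ 1.146

EU(lottery) = 0.75·1000^α + 0.25·0 = 0.75·1000^α.
Indifference: 778^α = 0.75·1000^α, so (778/1000)^α = 0.75.
α = ln(0.75) / ln(778/1000) = -0.287682/-0.251029 ≈ 1.146.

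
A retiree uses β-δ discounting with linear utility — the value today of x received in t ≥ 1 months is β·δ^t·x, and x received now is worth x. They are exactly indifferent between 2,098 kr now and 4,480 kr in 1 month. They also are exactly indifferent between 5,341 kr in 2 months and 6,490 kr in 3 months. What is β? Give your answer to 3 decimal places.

From the later pair, β·δ^2·5341 = β·δ^3·6490; dividing through, δ = 5341/6490 = 0.82296.
Substituting δ into 2098 = β·δ·4480: β = 2098/(3686.854) ≈ 0.569.

β ≈ 0.569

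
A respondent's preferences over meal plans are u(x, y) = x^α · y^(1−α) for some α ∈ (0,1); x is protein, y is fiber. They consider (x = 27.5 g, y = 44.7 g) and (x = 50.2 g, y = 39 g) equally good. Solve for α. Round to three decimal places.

The Cobb–Douglas utilities coincide, so 27.5^α·44.7^(1−α) = 50.2^α·39^(1−α).
Rearrange to (27.5/50.2)^α = (39/44.7)^(1−α) and take logs: α·-0.601829 = (1−α)·-0.136412.
Thus α·(-0.738241) = -0.136412, so α = -0.136412/-0.738241 ≈ 0.185.

α ≈ 0.185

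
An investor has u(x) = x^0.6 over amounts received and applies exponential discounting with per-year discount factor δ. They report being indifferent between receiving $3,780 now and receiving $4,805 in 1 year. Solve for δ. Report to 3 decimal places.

Indifference means u(3780) = δ · u(4805), so δ = u(3780)/u(4805).
Since u(x) = x^0.6, δ = (3780/4805)^0.6 = 0.78668^0.6 = 0.86592.

δ ≈ 0.866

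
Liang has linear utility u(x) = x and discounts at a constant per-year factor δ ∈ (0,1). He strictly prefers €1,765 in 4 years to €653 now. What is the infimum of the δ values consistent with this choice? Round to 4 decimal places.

The preference means 653 < δ^4·1765.
Hence δ^4 > 653/1765 = 0.36997, and x ↦ x^(1/4) is increasing on (0,∞).
δ > (653/1765)^(1/4) ≈ 0.7799.

δ > 0.7799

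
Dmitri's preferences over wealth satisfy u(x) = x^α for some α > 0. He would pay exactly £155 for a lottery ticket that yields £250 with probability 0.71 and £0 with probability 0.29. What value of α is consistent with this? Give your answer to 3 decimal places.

EU(lottery) = 0.71·250^α + 0.29·0 = 0.71·250^α.
Setting u(155) equal to that: 155^α = 0.71·250^α ⇒ (155/250)^α = 0.71.
Take logs: α = ln 0.71 / ln(155/250) ≈ 0.71645.

α ≈ 0.716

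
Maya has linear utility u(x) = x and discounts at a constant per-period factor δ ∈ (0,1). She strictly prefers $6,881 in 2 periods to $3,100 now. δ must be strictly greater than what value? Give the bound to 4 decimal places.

Under u(x) = x this choice says 3100 < δ^2·6881.
Dividing by 6881: δ^2 > 0.45052. Both sides are positive, so the square root keeps the direction.
δ > 0.45052^(1/2) = 0.6712.

δ > 0.6712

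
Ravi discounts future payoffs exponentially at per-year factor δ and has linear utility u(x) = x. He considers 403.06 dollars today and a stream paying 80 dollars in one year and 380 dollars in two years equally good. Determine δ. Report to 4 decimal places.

δ ≈ 0.9300

Present value of the stream is 80·δ + 380·δ². Indifference gives 80δ + 380δ² = 403.06.
Rearranged: 380δ² + 80δ − 403.06 = 0.
δ = (−80 + √(80² + 4·380·403.06)) / (2·380) = (−80 + √619051.20) / 760 ≈ 0.9300.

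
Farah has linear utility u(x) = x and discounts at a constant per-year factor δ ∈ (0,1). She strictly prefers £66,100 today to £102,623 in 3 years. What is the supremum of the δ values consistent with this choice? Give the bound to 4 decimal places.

δ < 0.8636

The preference means 66100 > δ^3·102623.
Hence δ^3 < 66100/102623 = 0.64411, and x ↦ x^(1/3) is increasing on (0,∞).
δ < 0.64411^(1/3) = 0.8636.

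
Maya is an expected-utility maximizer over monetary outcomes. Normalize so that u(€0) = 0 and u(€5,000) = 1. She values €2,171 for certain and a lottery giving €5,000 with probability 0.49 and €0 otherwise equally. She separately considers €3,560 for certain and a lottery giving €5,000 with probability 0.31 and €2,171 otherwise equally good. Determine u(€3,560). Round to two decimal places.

0.65

From the first indifference, u(€2,171) = 0.49·u(€5,000) + 0.51·u(€0) = 0.49·1 + 0.51·0 = 0.49.
Then u(€3,560) = 0.31·u(€5,000) + 0.69·u(€2,171) = 0.31·1.00 + 0.69·0.49 = 0.6481.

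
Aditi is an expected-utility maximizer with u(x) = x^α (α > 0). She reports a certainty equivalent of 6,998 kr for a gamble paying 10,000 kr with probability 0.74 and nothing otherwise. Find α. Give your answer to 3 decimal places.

The lottery's expected utility is 0.74·u(10000) + 0.26·u(0) = 0.74·10000^α (since u(0) = 0 for α > 0).
Indifference: 6998^α = 0.74·10000^α, so (6998/10000)^α = 0.74.
α = ln(0.74) / ln(6998/10000) = -0.301105/-0.356961 ≈ 0.844.

α ≈ 0.844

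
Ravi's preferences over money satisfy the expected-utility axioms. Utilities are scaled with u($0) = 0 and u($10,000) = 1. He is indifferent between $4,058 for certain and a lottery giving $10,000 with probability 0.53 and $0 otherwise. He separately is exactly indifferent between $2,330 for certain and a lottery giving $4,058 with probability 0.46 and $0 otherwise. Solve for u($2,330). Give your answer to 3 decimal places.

The first gamble pins u($4,058): it must equal 0.53·1 + 0.47·0 = 0.53.
Then u($2,330) = 0.46·u($4,058) + 0.54·u($0) = 0.46·0.53 + 0.54·0.00 = 0.2438.

0.244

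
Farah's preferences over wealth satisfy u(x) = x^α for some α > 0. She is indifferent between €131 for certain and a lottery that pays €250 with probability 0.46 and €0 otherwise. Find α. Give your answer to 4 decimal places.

α ≈ 1.2016

EU(lottery) = 0.46·250^α + 0.54·0 = 0.46·250^α.
Setting u(131) equal to that: 131^α = 0.46·250^α ⇒ (131/250)^α = 0.46.
α = ln(0.46) / ln(131/250) = -0.7765288/-0.6462636 ≈ 1.2016.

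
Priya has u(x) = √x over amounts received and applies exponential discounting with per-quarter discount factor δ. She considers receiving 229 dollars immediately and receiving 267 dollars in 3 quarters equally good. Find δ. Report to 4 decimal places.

δ ≈ 0.9747

Indifference means u(229) = δ^3 · u(267), so δ^3 = u(229)/u(267).
Since u(x) = √x, δ^3 = √(229/267) = 0.92611.
Taking the cube root: δ = 0.92611^(1/3) ≈ 0.9747.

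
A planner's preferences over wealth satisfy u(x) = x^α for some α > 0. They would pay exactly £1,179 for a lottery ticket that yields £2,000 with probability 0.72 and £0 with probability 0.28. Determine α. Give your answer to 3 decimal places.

α ≈ 0.622

EU(lottery) = 0.72·2000^α + 0.28·0 = 0.72·2000^α.
Equating: 1179^α = 0.72·2000^α, i.e. 0.5895^α = 0.72.
α = ln(0.72) / ln(1179/2000) = -0.328504/-0.528481 ≈ 0.622.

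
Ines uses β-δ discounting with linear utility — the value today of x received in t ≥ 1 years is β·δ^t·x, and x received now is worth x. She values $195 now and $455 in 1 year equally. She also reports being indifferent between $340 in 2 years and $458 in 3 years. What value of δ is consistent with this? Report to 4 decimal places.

The second indifference involves only future payoffs, so β cancels: β·δ^2·340 = β·δ^3·458, giving δ = 340/458 = 0.74236.

δ ≈ 0.7424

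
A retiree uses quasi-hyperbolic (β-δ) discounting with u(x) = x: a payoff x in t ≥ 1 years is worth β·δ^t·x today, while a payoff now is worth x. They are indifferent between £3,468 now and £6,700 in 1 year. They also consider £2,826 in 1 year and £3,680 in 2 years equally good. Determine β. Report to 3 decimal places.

β ≈ 0.674

From the later pair, β·δ^1·2826 = β·δ^2·3680; dividing through, δ = 2826/3680 = 0.76793.
Now use the now-vs-future pair: 3468 = β·δ·6700 gives β = 3468/(0.76793·6700) ≈ 0.674.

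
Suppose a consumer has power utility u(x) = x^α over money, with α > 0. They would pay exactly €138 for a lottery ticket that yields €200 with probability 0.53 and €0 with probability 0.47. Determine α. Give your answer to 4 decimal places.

α ≈ 1.7110

Since u(0) = 0, the lottery's EU is 0.53·200^α.
Equating: 138^α = 0.53·200^α, i.e. 0.6900^α = 0.53.
Taking logs: α·ln(138/200) = ln(0.53), so α = -0.6348783 / -0.3710637 ≈ 1.7110.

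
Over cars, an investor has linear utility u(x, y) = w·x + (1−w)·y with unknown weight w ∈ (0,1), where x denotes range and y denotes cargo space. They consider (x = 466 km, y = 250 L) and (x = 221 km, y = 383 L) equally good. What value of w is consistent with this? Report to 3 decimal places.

w = 0.352

Equating utilities: w·466 + (1−w)·250 = w·221 + (1−w)·383.
w·(466−221) = (1−w)·(383−250), i.e. w·245 = (1−w)·133.
So w/(1−w) = 133/245 = 0.5429, giving w = 133/(245+133) = 0.352.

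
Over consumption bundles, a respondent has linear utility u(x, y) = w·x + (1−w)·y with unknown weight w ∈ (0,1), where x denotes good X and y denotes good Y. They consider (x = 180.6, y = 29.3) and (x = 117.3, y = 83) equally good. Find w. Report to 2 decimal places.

Equating utilities: w·180.6 + (1−w)·29.3 = w·117.3 + (1−w)·83.
Rearranging, 63.3·w − 53.7·(1−w) = 0.
Hence w = 53.7/(63.3+53.7) = 53.7/117 = 0.46.

w = 0.46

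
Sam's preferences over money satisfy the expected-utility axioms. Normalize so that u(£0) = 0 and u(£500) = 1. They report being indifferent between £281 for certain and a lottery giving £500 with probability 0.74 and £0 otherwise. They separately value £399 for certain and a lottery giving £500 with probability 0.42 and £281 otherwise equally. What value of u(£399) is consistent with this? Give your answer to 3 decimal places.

0.849

From the first indifference, u(£281) = 0.74·u(£500) + 0.26·u(£0) = 0.74·1 + 0.26·0 = 0.74.
Chaining: u(£399) = 0.42·1.00 + 0.58·0.74 = 0.8492.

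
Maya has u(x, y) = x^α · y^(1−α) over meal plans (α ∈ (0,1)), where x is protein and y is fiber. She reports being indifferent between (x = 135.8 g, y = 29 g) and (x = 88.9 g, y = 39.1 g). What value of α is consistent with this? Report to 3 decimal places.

α ≈ 0.414

Indifference: 135.8^α · 29^(1−α) = 88.9^α · 39.1^(1−α).
Rearrange to (135.8/88.9)^α = (39.1/29)^(1−α) and take logs: α·0.423671 = (1−α)·0.298827.
Thus α·(0.722498) = 0.298827, so α = 0.298827/0.722498 ≈ 0.414.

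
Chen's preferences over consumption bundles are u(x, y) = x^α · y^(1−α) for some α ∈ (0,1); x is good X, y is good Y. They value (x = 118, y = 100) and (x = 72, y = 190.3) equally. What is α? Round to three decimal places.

α ≈ 0.566

Set the two utilities equal: 118^α·100^(1−α) = 72^α·190.3^(1−α).
Taking logs: α·ln 118 + (1−α)·ln 100 = α·ln 72 + (1−α)·ln 190.3, i.e. α·0.494019 = (1−α)·0.643432.
So α/(1−α) = (0.643432)/(0.494019) = 1.302444, and α = 1.302444/2.302444 ≈ 0.566.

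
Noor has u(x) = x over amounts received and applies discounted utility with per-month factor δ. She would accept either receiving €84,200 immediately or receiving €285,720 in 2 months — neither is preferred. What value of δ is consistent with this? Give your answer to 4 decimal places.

δ ≈ 0.5429

The payoff in 2 months is discounted by δ^2, so u(84200) = δ^2·u(285720) and δ^2 = u(84200)/u(285720).
With u(x) = x: δ^2 = 84200/285720 = 0.29469.
Taking the square root: δ = 0.29469^(1/2) ≈ 0.5429.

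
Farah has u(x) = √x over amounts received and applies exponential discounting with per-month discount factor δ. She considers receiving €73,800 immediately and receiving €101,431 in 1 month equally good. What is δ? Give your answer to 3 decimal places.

Indifference means u(73800) = δ · u(101431), so δ = u(73800)/u(101431).
With u(x) = √x: δ = √73800/√101431 = √(73800/101431) = 0.85299.

δ ≈ 0.853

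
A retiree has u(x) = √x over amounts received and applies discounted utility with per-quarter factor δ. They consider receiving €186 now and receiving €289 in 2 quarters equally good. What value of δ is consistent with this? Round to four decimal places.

δ ≈ 0.8957

Equating discounted utilities: u(186) = δ^2·u(289) ⇒ δ^2 = u(186)/u(289).
Since u(x) = √x, δ^2 = √(186/289) = 0.80225.
Hence δ = (0.80225)^(1/2) = 0.895682.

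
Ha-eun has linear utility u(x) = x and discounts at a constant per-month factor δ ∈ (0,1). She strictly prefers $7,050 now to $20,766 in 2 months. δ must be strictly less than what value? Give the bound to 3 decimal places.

δ < 0.583

Comparing present values: 7050 > δ^2·20766.
So δ^2 < 7050/20766 = 0.33950; taking the square root of both positive sides preserves the inequality.
δ < (7050/20766)^(1/2) ≈ 0.583.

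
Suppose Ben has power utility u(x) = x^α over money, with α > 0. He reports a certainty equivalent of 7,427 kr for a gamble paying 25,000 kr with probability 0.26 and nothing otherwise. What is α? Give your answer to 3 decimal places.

α ≈ 1.110

The lottery's expected utility is 0.26·u(25000) + 0.74·u(0) = 0.26·25000^α (since u(0) = 0 for α > 0).
Equating: 7427^α = 0.26·25000^α, i.e. 0.2971^α = 0.26.
Taking logs: α·ln(7427/25000) = ln(0.26), so α = -1.347074 / -1.213754 ≈ 1.110.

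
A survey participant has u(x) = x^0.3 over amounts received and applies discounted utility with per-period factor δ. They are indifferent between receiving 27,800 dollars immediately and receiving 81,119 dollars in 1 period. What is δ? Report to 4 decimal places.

δ ≈ 0.7252

The payoff in 1 period is discounted by δ, so u(27800) = δ·u(81119) and δ = u(27800)/u(81119).
Since u(x) = x^0.3, δ = (27800/81119)^0.3 = 0.34271^0.3 = 0.72523.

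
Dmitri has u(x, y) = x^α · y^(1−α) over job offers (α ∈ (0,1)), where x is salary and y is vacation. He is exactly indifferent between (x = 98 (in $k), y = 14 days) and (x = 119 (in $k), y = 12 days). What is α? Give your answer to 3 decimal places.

Indifference: 98^α · 14^(1−α) = 119^α · 12^(1−α).
Rearrange to (98/119)^α = (12/14)^(1−α) and take logs: α·-0.194156 = (1−α)·-0.154151.
So α/(1−α) = (-0.154151)/(-0.194156) = 0.793954, and α = 0.793954/1.793954 ≈ 0.443.

α ≈ 0.443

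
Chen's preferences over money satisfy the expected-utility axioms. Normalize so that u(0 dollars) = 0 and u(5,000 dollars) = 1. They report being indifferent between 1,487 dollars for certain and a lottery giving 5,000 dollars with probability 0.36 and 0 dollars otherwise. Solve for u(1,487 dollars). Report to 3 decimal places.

0.360

By the standard-gamble method, u(1,487 dollars) is just the indifference probability on the best outcome: 0.36.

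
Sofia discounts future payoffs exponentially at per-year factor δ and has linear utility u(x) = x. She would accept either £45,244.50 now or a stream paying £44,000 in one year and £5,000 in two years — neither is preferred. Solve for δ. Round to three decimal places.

δ ≈ 0.930

The stream is worth 44000δ + 5000δ² today, so 44000δ + 5000δ² = 45244.50.
So 5000δ² + 44000δ − 45244.50 = 0.
The positive root is δ = [−44000 + √(44000² + 4·5000·45244.50)] / (2·5000) = (−44000 + 53300.000)/10000 ≈ 0.930.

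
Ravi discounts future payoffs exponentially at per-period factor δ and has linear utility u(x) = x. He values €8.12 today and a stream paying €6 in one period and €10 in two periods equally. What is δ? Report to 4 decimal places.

δ ≈ 0.6497

The stream is worth 6δ + 10δ² today, so 6δ + 10δ² = 8.12.
That is, 10δ² + 6δ − 8.12 = 0, a quadratic in δ.
δ = (−6 + √(6² + 4·10·8.12)) / (2·10) = (−6 + √360.80) / 20 ≈ 0.6497.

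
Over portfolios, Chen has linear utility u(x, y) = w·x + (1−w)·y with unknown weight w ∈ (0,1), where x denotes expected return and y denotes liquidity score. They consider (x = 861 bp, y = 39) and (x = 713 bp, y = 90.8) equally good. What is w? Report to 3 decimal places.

Equating utilities: w·861 + (1−w)·39 = w·713 + (1−w)·90.8.
Collecting terms: w·148 = (1−w)·51.8.
Hence w = 51.8/(148+51.8) = 51.8/199.8 = 0.259.

w = 0.259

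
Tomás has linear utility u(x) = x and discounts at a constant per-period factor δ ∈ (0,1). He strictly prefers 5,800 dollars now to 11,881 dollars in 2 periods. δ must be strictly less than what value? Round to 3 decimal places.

δ < 0.699

The preference means 5800 > δ^2·11881.
Dividing by 11881: δ^2 < 0.48817. Both sides are positive, so the square root keeps the direction.
δ < (5800/11881)^(1/2) ≈ 0.699.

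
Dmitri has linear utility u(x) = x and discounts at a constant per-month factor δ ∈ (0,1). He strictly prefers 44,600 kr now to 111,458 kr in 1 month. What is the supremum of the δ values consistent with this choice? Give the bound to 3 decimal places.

δ < 0.400

The preference means 44600 > δ·111458.
Dividing through by 111458 gives δ < 0.40015.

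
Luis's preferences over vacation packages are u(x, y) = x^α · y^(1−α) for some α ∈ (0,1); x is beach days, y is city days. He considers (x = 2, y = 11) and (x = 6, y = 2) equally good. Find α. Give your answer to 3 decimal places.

α ≈ 0.608

Indifference: 2^α · 11^(1−α) = 6^α · 2^(1−α).
Rearrange to (2/6)^α = (2/11)^(1−α) and take logs: α·-1.098612 = (1−α)·-1.704748.
With A = -1.098612 and B = -1.704748: α·A = (1−α)·B, so α = B/(A+B) = -1.704748/-2.803360 ≈ 0.608.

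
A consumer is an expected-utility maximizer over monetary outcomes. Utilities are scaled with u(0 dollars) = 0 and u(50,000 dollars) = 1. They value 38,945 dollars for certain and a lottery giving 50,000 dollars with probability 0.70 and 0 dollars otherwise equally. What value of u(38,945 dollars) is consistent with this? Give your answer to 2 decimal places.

u(38,945 dollars) equals the lottery's expected utility: 0.70·1 + 0.30·0 = 0.70.

0.70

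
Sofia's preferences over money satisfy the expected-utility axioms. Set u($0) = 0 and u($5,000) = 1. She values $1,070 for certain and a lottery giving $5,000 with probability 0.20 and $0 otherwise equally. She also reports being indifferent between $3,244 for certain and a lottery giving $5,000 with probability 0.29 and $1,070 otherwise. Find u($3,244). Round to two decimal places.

0.43

First, u($1,070) = 0.20·u($5,000) + 0.80·u($0) = 0.20.
Then u($3,244) = 0.29·u($5,000) + 0.71·u($1,070) = 0.29·1.00 + 0.71·0.20 = 0.4320.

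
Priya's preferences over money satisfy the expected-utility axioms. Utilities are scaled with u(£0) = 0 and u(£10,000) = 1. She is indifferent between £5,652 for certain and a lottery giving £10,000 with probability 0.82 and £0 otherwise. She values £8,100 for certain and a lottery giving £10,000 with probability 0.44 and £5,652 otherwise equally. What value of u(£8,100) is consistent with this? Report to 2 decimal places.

The first gamble pins u(£5,652): it must equal 0.82·1 + 0.18·0 = 0.82.
The second indifference gives u(£8,100) = 0.44·u(£10,000) + 0.56·u(£5,652) = 0.44·1.00 + 0.56·0.82 = 0.8992.

0.90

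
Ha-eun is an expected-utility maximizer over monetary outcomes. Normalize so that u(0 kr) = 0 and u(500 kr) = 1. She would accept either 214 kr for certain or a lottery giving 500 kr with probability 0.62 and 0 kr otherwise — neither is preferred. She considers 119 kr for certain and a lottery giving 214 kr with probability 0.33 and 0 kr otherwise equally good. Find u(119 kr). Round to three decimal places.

0.205

From the first indifference, u(214 kr) = 0.62·u(500 kr) + 0.38·u(0 kr) = 0.62·1 + 0.38·0 = 0.62.
Then u(119 kr) = 0.33·u(214 kr) + 0.67·u(0 kr) = 0.33·0.62 + 0.67·0.00 = 0.2046.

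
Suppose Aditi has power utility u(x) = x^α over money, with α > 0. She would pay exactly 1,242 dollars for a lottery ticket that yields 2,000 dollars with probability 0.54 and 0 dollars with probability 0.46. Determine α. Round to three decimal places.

EU(lottery) = 0.54·2000^α + 0.46·0 = 0.54·2000^α.
Setting u(1242) equal to that: 1242^α = 0.54·2000^α ⇒ (1242/2000)^α = 0.54.
α = ln(0.54) / ln(1242/2000) = -0.616186/-0.476424 ≈ 1.293.

α ≈ 1.293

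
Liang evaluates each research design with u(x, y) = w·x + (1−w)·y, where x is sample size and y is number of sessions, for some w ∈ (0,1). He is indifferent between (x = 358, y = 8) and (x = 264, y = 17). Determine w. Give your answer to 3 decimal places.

Equating utilities: w·358 + (1−w)·8 = w·264 + (1−w)·17.
w·(358−264) = (1−w)·(17−8), i.e. w·94 = (1−w)·9.
The marginal rate of substitution is 9/94, so w = 9/(94+9) = 0.087.

w = 0.087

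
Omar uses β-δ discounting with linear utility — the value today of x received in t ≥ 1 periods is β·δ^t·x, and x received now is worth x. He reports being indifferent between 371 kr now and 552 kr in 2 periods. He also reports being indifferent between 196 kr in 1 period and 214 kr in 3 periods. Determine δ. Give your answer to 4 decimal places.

δ ≈ 0.9570

Both payoffs in the second observation are in the future, so β drops out: δ^1·196 = δ^3·214 ⇒ δ^2 = 196/214 = 0.91589, so δ = 0.95702.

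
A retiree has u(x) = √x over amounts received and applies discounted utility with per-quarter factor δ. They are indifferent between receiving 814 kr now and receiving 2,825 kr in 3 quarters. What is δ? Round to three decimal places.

The payoff in 3 quarters is discounted by δ^3, so u(814) = δ^3·u(2825) and δ^3 = u(814)/u(2825).
Since u(x) = √x, δ^3 = √(814/2825) = 0.53679.
Hence δ = (0.53679)^(1/3) = 0.81271.

δ ≈ 0.813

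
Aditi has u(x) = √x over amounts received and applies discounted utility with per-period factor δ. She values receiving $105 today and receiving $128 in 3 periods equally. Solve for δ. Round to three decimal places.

δ ≈ 0.968

The payoff in 3 periods is discounted by δ^3, so u(105) = δ^3·u(128) and δ^3 = u(105)/u(128).
Since u(x) = √x, δ^3 = √(105/128) = 0.90571.
Taking the cube root: δ = 0.90571^(1/3) ≈ 0.968.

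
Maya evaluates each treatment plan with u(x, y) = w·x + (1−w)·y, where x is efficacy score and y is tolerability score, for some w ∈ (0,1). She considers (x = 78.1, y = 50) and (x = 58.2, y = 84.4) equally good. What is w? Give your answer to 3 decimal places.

w = 0.634

u(78.1,50) = u(58.2,84.4) means w·78.1 + (1−w)·50 = w·58.2 + (1−w)·84.4.
w·(78.1−58.2) = (1−w)·(84.4−50), i.e. w·19.9 = (1−w)·34.4.
So w/(1−w) = 34.4/19.9 = 1.7286, giving w = 34.4/(19.9+34.4) = 0.634.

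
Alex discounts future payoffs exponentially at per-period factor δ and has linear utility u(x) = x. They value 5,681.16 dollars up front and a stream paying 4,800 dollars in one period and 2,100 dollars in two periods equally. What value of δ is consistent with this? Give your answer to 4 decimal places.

δ ≈ 0.8600

The stream is worth 4800δ + 2100δ² today, so 4800δ + 2100δ² = 5681.16.
That is, 2100δ² + 4800δ − 5681.16 = 0, a quadratic in δ.
The positive root is δ = [−4800 + √(4800² + 4·2100·5681.16)] / (2·2100) = (−4800 + 8412.000)/4200 ≈ 0.8600.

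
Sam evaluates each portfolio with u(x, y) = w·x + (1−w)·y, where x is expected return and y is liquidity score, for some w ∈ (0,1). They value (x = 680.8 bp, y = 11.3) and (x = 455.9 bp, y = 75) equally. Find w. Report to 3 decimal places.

Indifference: w·680.8 + (1−w)·11.3 = w·455.9 + (1−w)·75.
w·(680.8−455.9) = (1−w)·(75−11.3), i.e. w·224.9 = (1−w)·63.7.
The marginal rate of substitution is 63.7/224.9, so w = 63.7/(224.9+63.7) = 0.221.

w = 0.221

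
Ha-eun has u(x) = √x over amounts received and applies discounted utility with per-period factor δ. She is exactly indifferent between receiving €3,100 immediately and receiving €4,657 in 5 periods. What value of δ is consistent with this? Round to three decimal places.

Indifference means u(3100) = δ^5 · u(4657), so δ^5 = u(3100)/u(4657).
Since u(x) = √x, δ^5 = √(3100/4657) = 0.81588.
So δ = 0.81588^(1/5) ≈ 0.960.

δ ≈ 0.960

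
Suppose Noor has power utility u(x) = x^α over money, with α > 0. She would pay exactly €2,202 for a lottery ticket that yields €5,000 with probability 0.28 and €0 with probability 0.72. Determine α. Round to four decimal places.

Since u(0) = 0, the lottery's EU is 0.28·5000^α.
Equating: 2202^α = 0.28·5000^α, i.e. 0.4404^α = 0.28.
Take logs: α = ln 0.28 / ln(2202/5000) ≈ 1.552261.

α ≈ 1.5523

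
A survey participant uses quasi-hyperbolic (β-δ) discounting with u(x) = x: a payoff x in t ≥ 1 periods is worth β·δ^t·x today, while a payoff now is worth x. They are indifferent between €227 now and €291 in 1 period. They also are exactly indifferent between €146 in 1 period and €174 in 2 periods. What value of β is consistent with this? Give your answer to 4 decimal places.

Both payoffs in the second observation are in the future, so β drops out: δ^1·146 = δ^2·174 ⇒ δ = 146/174 = 0.83908.
Now use the now-vs-future pair: 227 = β·δ·291 gives β = 227/(0.83908·291) ≈ 0.9297.

β ≈ 0.9297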